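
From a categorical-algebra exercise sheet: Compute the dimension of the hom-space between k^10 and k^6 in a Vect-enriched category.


In Vect-enriched categories, Hom(k^n, k^m) is the space of m x n matrices.
dim(Hom(k^10, k^6)) = 6 * 10 = 60

60


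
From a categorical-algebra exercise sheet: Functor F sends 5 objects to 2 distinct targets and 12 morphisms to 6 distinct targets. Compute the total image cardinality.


The image of F consists of distinct objects and distinct morphisms.
|Im(F)| on objects = 2
|Im(F)| on morphisms = 6
Total image cardinality = 2 + 6 = 8

8


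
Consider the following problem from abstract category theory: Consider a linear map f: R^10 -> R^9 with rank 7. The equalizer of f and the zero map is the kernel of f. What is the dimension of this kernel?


The equalizer of f and the zero map is ker(f).
By the rank-nullity theorem: dim(ker(f)) = dim(domain) - rank(f).
dim(ker(f)) = 10 - 7 = 3

3


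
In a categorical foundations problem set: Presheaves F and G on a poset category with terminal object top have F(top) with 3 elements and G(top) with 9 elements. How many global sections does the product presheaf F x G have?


Global sections of a presheaf on a poset with terminal top satisfy
Gamma(H) ~ H(top). Presheaves admit pointwise products, so
(F x G)(top) = F(top) x G(top) (Cartesian product).
|Gamma(F x G)| = |F(top)| * |G(top)| = 3 * 9 = 27.

27


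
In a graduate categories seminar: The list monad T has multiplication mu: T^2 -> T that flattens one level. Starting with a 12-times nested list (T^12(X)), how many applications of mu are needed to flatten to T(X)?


Each application of mu: T^2 -> T removes one layer of nesting.
Starting at depth 12 (i.e., T^12(X)), we need to reach T(X).
Number of mu applications = 12 - 1 = 11

11


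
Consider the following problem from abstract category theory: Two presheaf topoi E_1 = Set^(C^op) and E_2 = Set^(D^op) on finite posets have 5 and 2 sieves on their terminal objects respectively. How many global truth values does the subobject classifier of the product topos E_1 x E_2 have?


In a product of presheaf topoi E_1 x E_2, the subobject classifier
is Omega = Omega_1 x Omega_2 (componentwise), so
|Omega(top)| = |Omega_1(top_1)| * |Omega_2(top_2)|.
= 5 * 2 = 10.

10


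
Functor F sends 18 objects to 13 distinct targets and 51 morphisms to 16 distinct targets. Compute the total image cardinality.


The image of F consists of distinct objects and distinct morphisms.
|Im(F)| on objects = 13
|Im(F)| on morphisms = 16
Total image cardinality = 13 + 16 = 29

29


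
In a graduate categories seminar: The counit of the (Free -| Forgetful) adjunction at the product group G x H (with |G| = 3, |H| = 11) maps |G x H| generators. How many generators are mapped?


The counit epsilon_K: F(U(K)) -> K of the Free-Forgetful adjunction
maps |K| generators of F(U(K)) into K. For K = G x H (the product group),
|G x H| = |G| * |H|.
Total generators mapped = 3 * 11 = 33.

33


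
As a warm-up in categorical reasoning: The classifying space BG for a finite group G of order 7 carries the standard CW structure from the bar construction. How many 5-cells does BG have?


In the bar-construction CW model of BG, the n-cells are indexed by
n-tuples [g_1|...|g_n] of non-identity elements of G (degenerate
simplices with some g_i = e do not contribute cells), so there are
(|G| - 1)^n n-cells.
For dim = 5 with |G| = 7:
cells = (7 - 1)^5 = 6^5 = 7776

7776


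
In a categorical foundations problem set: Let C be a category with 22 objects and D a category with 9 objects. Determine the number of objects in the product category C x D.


The product category C x D has objects that are pairs (c, d).
Number of pairs = |Ob(C)| * |Ob(D)| = 22 * 9 = 198

198


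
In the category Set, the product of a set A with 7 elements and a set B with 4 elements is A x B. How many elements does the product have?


In Set, the product A x B is the Cartesian product.
By the universal property, |A x B| = |A| * |B|.
|A x B| = 7 * 4 = 28

28


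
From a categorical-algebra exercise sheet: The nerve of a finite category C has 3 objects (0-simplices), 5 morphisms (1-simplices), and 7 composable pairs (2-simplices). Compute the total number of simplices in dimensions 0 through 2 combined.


The 2-skeleton of the nerve N(C) consists of simplices in dimensions 0, 1, 2:
  |N(C)_0| = 3 (objects)
  |N(C)_1| = 5 (morphisms)
  |N(C)_2| = 7 (composable pairs)
Total = 3 + 5 + 7 = 15

15


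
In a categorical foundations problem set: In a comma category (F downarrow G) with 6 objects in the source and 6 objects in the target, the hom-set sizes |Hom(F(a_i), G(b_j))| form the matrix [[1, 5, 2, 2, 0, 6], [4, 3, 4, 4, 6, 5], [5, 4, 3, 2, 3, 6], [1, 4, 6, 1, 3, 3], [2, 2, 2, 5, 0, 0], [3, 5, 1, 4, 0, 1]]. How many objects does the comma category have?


Objects of (F downarrow G) are triples (a, b, h: F(a)->G(b)).
The count equals the sum of all entries in the hom-matrix.
sum(row 0) = 16
sum(row 1) = 26
sum(row 2) = 23
sum(row 3) = 18
sum(row 4) = 11
sum(row 5) = 14
Grand total = 108

108


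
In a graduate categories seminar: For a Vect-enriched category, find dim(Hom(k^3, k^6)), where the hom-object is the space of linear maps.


In Vect-enriched categories, Hom(k^n, k^m) is the space of m x n matrices.
dim(Hom(k^3, k^6)) = 6 * 3 = 18

18


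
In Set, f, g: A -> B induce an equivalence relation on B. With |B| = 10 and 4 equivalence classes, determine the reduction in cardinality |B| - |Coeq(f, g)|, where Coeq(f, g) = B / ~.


The coequalizer Coeq(f, g) = B / ~ has one element per equivalence class.
|B| = 10, |Coeq(f, g)| = 4.
|B| - |Coeq(f, g)| = 10 - 4 = 6.

6


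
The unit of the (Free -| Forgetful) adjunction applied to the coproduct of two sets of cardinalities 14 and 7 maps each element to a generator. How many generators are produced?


The unit eta_X: X -> U(F(X)) of the Free-Forgetful adjunction
maps each element of X to a generator of F(X). For X = S + T (disjoint
union in Set), |S + T| = |S| + |T|.
Total mappings = 14 + 7 = 21.

21


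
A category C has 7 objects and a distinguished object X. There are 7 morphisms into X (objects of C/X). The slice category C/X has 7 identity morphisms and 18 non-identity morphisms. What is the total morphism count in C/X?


In the slice category C/X, objects are morphisms to X.
Identity morphisms: 7 (one per object of C/X).
Non-identity morphisms: 18.
Total = 7 + 18 = 25

25


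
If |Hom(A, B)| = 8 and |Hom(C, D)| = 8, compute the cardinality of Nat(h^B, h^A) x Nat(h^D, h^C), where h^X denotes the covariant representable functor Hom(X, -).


By the Yoneda lemma, Nat(h^B, h^A) is isomorphic to Hom(A, B),
so |Nat(h^B, h^A)| = |Hom(A, B)| and |Nat(h^D, h^C)| = |Hom(C, D)|.
|Hom(A, B)| = 8, |Hom(C, D)| = 8.
|Nat(h^B, h^A) x Nat(h^D, h^C)| = 8 * 8 = 64

64


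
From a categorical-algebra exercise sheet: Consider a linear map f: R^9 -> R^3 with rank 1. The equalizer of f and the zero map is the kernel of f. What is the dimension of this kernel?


The equalizer of f and the zero map is ker(f).
By the rank-nullity theorem: dim(ker(f)) = dim(domain) - rank(f).
dim(ker(f)) = 9 - 1 = 8

8


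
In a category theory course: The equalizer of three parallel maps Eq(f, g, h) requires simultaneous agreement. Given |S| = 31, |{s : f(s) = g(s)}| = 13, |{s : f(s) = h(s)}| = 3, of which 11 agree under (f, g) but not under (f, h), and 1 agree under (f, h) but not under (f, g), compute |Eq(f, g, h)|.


Eq(f, g, h) is the triple-agreement set: points in S where all three
maps take the same value. Using inclusion-exclusion on the pairwise data:
Pair (f, g) agrees on 13 points; pair (f, h) on 3 points.
Points agreeing under (f, g) but not (f, h) = 11; under (f, h) but not (f, g) = 1.
Triple-agreement = agreement-in-(f, g) minus points that agree under (f, g) but not (f, h):
|Eq(f, g, h)| = 13 - 11 = 2
(cross-check via (f, h): 3 - 1 = 2.)

2


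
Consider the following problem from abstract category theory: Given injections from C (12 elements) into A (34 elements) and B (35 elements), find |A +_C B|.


The pushout A +_C B identifies the images of C in A and B.
|A +_C B| = |A| + |B| - |C| (for injections).
= 34 + 35 - 12 = 57

57


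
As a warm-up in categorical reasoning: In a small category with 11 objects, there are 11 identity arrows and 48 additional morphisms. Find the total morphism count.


Each object has an identity morphism, giving 11 identities.
Adding the 48 non-identity morphisms:
Total = 11 + 48 = 59

59


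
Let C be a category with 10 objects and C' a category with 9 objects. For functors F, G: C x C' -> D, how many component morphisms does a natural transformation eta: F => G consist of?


A natural transformation eta: F => G assigns one component morphism per
object of the domain category.
The domain is the product category C x C', so
|Ob(C x C')| = |Ob(C)| * |Ob(C')| = 10 * 9 = 90.
Therefore eta has 90 component morphisms.

90


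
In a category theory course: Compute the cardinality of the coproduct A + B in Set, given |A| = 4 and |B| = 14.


In Set, the coproduct A + B is the disjoint union.
|A + B| = |A| + |B| = 4 + 14 = 18

18


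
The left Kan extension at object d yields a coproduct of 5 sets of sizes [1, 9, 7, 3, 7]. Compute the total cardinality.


Pointwise, the left Kan extension (Lan_F H)(d) is the colimit, indexed
by the comma category (F downarrow d), of H composed with the
projection (F downarrow d) -> C. Here that colimit is given
as a coproduct (disjoint union) of sets, so its cardinality is the
sum of the sizes of the summands.
Coproduct of sets with sizes: 1 + 9 + 7 + 3 + 7
= 27

27


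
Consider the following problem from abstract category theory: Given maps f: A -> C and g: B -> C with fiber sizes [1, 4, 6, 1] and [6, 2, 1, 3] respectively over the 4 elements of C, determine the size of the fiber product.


The pullback A x_C B consists of pairs (a, b) with f(a) = g(b).
For each element c in C, the fiber product has |f^-1(c)| * |g^-1(c)| elements.
Summing over C: 1 * 6 + 4 * 2 + 6 * 1 + 1 * 3
= 6 + 8 + 6 + 3 = 23

23


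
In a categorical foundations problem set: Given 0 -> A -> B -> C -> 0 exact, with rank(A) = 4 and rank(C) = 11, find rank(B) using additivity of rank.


For a short exact sequence 0 -> A -> B -> C -> 0,
rank is additive: rank(B) = rank(A) + rank(C).
rank(B) = 4 + 11 = 15

15


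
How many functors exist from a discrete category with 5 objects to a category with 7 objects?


A functor from a discrete category C to D is determined by
where each object maps. Each of the 5 objects of C can map
to any of the 7 objects of D independently.
Number of functors = 7^5 = 16807

16807


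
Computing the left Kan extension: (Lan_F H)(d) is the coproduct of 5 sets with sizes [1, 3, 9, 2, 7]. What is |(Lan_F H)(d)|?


Pointwise, the left Kan extension (Lan_F H)(d) is the colimit, indexed
by the comma category (F downarrow d), of H composed with the
projection (F downarrow d) -> C. Here that colimit is given
as a coproduct (disjoint union) of sets, so its cardinality is the
sum of the sizes of the summands.
Coproduct of sets with sizes: 1 + 3 + 9 + 2 + 7
= 22

22


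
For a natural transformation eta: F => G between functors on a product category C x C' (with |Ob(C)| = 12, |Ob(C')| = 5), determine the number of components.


A natural transformation eta: F => G assigns one component morphism per
object of the domain category.
The domain is the product category C x C', so
|Ob(C x C')| = |Ob(C)| * |Ob(C')| = 12 * 5 = 60.
Therefore eta has 60 component morphisms.

60


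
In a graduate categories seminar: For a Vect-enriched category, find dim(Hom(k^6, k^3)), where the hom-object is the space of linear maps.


In Vect-enriched categories, Hom(k^n, k^m) is the space of m x n matrices.
dim(Hom(k^6, k^3)) = 3 * 6 = 18

18


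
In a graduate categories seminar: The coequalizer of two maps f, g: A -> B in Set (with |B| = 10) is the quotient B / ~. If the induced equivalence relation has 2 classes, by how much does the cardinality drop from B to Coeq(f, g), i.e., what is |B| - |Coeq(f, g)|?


The coequalizer Coeq(f, g) = B / ~ has one element per equivalence class.
|B| = 10, |Coeq(f, g)| = 2.
|B| - |Coeq(f, g)| = 10 - 2 = 8.

8


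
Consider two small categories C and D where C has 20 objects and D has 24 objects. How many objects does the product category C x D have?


The product category C x D has objects that are pairs (c, d).
Number of pairs = |Ob(C)| * |Ob(D)| = 20 * 24 = 480

480


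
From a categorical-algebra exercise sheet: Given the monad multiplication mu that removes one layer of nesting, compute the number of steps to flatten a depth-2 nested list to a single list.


Each application of mu: T^2 -> T removes one layer of nesting.
Starting at depth 2 (i.e., T^2(X)), we need to reach T(X).
Number of mu applications = 2 - 1 = 1

1


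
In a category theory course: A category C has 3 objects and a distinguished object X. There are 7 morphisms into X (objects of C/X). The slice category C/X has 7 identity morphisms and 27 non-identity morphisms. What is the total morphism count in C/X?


In the slice category C/X, objects are morphisms to X.
Identity morphisms: 7 (one per object of C/X).
Non-identity morphisms: 27.
Total = 7 + 27 = 34

34


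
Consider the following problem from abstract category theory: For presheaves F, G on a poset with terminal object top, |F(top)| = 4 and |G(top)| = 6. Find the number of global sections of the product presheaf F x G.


Global sections of a presheaf on a poset with terminal top satisfy
Gamma(H) ~ H(top). Presheaves admit pointwise products, so
(F x G)(top) = F(top) x G(top) (Cartesian product).
|Gamma(F x G)| = |F(top)| * |G(top)| = 4 * 6 = 24.

24


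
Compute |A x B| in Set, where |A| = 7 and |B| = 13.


In Set, the product A x B is the Cartesian product.
By the universal property, |A x B| = |A| * |B|.
|A x B| = 7 * 13 = 91

91


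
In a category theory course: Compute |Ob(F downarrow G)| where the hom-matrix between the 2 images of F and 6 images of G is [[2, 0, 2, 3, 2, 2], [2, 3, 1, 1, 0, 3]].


Objects of (F downarrow G) are triples (a, b, h: F(a)->G(b)).
The count equals the sum of all entries in the hom-matrix.
sum(row 0) = 11
sum(row 1) = 10
Grand total = 21

21


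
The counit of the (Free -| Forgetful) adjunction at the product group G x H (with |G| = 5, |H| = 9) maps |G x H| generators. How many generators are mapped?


The counit epsilon_K: F(U(K)) -> K of the Free-Forgetful adjunction
maps |K| generators of F(U(K)) into K. For K = G x H (the product group),
|G x H| = |G| * |H|.
Total generators mapped = 5 * 9 = 45.

45


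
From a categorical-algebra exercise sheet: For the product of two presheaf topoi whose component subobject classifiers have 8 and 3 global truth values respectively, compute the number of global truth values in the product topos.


In a product of presheaf topoi E_1 x E_2, the subobject classifier
is Omega = Omega_1 x Omega_2 (componentwise), so
|Omega(top)| = |Omega_1(top_1)| * |Omega_2(top_2)|.
= 8 * 3 = 24.

24


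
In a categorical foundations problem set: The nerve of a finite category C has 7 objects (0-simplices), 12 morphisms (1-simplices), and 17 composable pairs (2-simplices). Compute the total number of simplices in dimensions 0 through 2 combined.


The 2-skeleton of the nerve N(C) consists of simplices in dimensions 0, 1, 2:
  |N(C)_0| = 7 (objects)
  |N(C)_1| = 12 (morphisms)
  |N(C)_2| = 17 (composable pairs)
Total = 7 + 12 + 17 = 36

36


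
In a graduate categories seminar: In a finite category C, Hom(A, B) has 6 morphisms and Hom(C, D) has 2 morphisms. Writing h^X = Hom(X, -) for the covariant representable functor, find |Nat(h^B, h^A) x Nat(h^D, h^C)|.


By the Yoneda lemma, Nat(h^B, h^A) is isomorphic to Hom(A, B),
so |Nat(h^B, h^A)| = |Hom(A, B)| and |Nat(h^D, h^C)| = |Hom(C, D)|.
|Hom(A, B)| = 6, |Hom(C, D)| = 2.
|Nat(h^B, h^A) x Nat(h^D, h^C)| = 6 * 2 = 12

12


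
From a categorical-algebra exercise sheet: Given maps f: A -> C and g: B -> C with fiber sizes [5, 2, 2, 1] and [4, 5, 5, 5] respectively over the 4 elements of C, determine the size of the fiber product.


The pullback A x_C B consists of pairs (a, b) with f(a) = g(b).
For each element c in C, the fiber product has |f^-1(c)| * |g^-1(c)| elements.
Summing over C: 5 * 4 + 2 * 5 + 2 * 5 + 1 * 5
= 20 + 10 + 10 + 5 = 45

45


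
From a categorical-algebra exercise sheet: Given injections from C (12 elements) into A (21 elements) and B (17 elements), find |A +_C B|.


The pushout A +_C B identifies the images of C in A and B.
|A +_C B| = |A| + |B| - |C| (for injections).
= 21 + 17 - 12 = 26

26


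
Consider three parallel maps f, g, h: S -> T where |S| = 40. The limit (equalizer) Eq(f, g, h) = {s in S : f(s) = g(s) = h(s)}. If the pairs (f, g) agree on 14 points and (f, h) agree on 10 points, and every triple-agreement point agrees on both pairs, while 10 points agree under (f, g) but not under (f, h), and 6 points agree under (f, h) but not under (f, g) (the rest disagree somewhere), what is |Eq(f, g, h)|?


Eq(f, g, h) is the triple-agreement set: points in S where all three
maps take the same value. Using inclusion-exclusion on the pairwise data:
Pair (f, g) agrees on 14 points; pair (f, h) on 10 points.
Points agreeing under (f, g) but not (f, h) = 10; under (f, h) but not (f, g) = 6.
Triple-agreement = agreement-in-(f, g) minus points that agree under (f, g) but not (f, h):
|Eq(f, g, h)| = 14 - 10 = 4
(cross-check via (f, h): 10 - 6 = 4.)

4


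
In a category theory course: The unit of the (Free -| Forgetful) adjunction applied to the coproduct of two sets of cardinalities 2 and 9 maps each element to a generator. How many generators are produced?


The unit eta_X: X -> U(F(X)) of the Free-Forgetful adjunction
maps each element of X to a generator of F(X). For X = S + T (disjoint
union in Set), |S + T| = |S| + |T|.
Total mappings = 2 + 9 = 11.

11


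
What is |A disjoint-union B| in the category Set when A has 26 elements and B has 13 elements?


In Set, the coproduct A + B is the disjoint union.
|A + B| = |A| + |B| = 26 + 13 = 39

39


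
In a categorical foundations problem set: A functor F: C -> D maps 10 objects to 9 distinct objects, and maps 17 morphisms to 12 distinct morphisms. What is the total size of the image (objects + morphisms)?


The image of F consists of distinct objects and distinct morphisms.
|Im(F)| on objects = 9
|Im(F)| on morphisms = 12
Total image cardinality = 9 + 12 = 21

21


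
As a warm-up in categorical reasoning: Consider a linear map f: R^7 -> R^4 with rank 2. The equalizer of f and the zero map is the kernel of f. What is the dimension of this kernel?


The equalizer of f and the zero map is ker(f).
By the rank-nullity theorem: dim(ker(f)) = dim(domain) - rank(f).
dim(ker(f)) = 7 - 2 = 5

5


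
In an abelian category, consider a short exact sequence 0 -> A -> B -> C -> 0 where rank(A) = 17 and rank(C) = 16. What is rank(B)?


For a short exact sequence 0 -> A -> B -> C -> 0,
rank is additive: rank(B) = rank(A) + rank(C).
rank(B) = 17 + 16 = 33

33


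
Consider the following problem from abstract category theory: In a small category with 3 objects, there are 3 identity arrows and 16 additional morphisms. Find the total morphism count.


Each object has an identity morphism, giving 3 identities.
Adding the 16 non-identity morphisms:
Total = 3 + 16 = 19

19


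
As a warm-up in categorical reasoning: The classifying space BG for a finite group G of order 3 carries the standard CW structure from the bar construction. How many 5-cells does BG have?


In the bar-construction CW model of BG, the n-cells are indexed by
n-tuples [g_1|...|g_n] of non-identity elements of G (degenerate
simplices with some g_i = e do not contribute cells), so there are
(|G| - 1)^n n-cells.
For dim = 5 with |G| = 3:
cells = (3 - 1)^5 = 2^5 = 32

32


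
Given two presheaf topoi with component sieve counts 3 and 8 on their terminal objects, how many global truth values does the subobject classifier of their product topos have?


In a product of presheaf topoi E_1 x E_2, the subobject classifier
is Omega = Omega_1 x Omega_2 (componentwise), so
|Omega(top)| = |Omega_1(top_1)| * |Omega_2(top_2)|.
= 3 * 8 = 24.

24


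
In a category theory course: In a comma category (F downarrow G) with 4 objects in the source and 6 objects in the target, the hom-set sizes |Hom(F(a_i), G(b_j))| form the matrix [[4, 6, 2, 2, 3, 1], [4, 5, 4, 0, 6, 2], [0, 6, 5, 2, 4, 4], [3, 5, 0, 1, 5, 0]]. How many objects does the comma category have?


Objects of (F downarrow G) are triples (a, b, h: F(a)->G(b)).
The count equals the sum of all entries in the hom-matrix.
sum(row 0) = 18
sum(row 1) = 21
sum(row 2) = 21
sum(row 3) = 14
Grand total = 74

74


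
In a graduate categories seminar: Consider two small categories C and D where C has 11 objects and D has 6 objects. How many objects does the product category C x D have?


The product category C x D has objects that are pairs (c, d).
Number of pairs = |Ob(C)| * |Ob(D)| = 11 * 6 = 66

66


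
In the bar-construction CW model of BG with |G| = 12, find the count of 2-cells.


In the bar-construction CW model of BG, the n-cells are indexed by
n-tuples [g_1|...|g_n] of non-identity elements of G (degenerate
simplices with some g_i = e do not contribute cells), so there are
(|G| - 1)^n n-cells.
For dim = 2 with |G| = 12:
cells = (12 - 1)^2 = 11^2 = 121

121


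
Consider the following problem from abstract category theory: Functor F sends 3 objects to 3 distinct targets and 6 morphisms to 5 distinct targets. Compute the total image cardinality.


The image of F consists of distinct objects and distinct morphisms.
|Im(F)| on objects = 3
|Im(F)| on morphisms = 5
Total image cardinality = 3 + 5 = 8

8


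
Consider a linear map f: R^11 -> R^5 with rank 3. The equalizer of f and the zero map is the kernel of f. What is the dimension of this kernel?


The equalizer of f and the zero map is ker(f).
By the rank-nullity theorem: dim(ker(f)) = dim(domain) - rank(f).
dim(ker(f)) = 11 - 3 = 8

8


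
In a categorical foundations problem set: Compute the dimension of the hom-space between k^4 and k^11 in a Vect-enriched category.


In Vect-enriched categories, Hom(k^n, k^m) is the space of m x n matrices.
dim(Hom(k^4, k^11)) = 11 * 4 = 44

44


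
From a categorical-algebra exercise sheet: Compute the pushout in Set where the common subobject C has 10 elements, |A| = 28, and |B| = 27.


The pushout A +_C B identifies the images of C in A and B.
|A +_C B| = |A| + |B| - |C| (for injections).
= 28 + 27 - 10 = 45

45


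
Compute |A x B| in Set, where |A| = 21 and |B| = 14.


In Set, the product A x B is the Cartesian product.
By the universal property, |A x B| = |A| * |B|.
|A x B| = 21 * 14 = 294

294


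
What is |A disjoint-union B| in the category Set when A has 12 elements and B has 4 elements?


In Set, the coproduct A + B is the disjoint union.
|A + B| = |A| + |B| = 12 + 4 = 16

16


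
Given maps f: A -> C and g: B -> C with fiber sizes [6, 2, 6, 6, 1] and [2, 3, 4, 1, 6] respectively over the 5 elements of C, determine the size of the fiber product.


The pullback A x_C B consists of pairs (a, b) with f(a) = g(b).
For each element c in C, the fiber product has |f^-1(c)| * |g^-1(c)| elements.
Summing over C: 6 * 2 + 2 * 3 + 6 * 4 + 6 * 1 + 1 * 6
= 12 + 6 + 24 + 6 + 6 = 54

54


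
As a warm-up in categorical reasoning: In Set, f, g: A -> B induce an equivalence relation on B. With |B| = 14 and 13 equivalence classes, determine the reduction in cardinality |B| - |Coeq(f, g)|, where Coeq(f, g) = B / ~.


The coequalizer Coeq(f, g) = B / ~ has one element per equivalence class.
|B| = 14, |Coeq(f, g)| = 13.
|B| - |Coeq(f, g)| = 14 - 13 = 1.

1


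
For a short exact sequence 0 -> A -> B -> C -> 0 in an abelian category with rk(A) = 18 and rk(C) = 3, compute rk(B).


For a short exact sequence 0 -> A -> B -> C -> 0,
rank is additive: rank(B) = rank(A) + rank(C).
rank(B) = 18 + 3 = 21

21


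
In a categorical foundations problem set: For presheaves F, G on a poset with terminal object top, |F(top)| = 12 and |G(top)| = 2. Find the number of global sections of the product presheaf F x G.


Global sections of a presheaf on a poset with terminal top satisfy
Gamma(H) ~ H(top). Presheaves admit pointwise products, so
(F x G)(top) = F(top) x G(top) (Cartesian product).
|Gamma(F x G)| = |F(top)| * |G(top)| = 12 * 2 = 24.

24


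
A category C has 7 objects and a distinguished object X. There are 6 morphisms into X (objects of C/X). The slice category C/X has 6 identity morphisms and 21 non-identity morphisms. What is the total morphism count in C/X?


In the slice category C/X, objects are morphisms to X.
Identity morphisms: 6 (one per object of C/X).
Non-identity morphisms: 21.
Total = 6 + 21 = 27

27


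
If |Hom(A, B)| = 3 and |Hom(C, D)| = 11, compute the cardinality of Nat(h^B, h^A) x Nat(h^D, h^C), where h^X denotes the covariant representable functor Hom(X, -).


By the Yoneda lemma, Nat(h^B, h^A) is isomorphic to Hom(A, B),
so |Nat(h^B, h^A)| = |Hom(A, B)| and |Nat(h^D, h^C)| = |Hom(C, D)|.
|Hom(A, B)| = 3, |Hom(C, D)| = 11.
|Nat(h^B, h^A) x Nat(h^D, h^C)| = 3 * 11 = 33

33


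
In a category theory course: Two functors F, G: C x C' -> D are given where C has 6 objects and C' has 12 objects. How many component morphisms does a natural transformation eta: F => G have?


A natural transformation eta: F => G assigns one component morphism per
object of the domain category.
The domain is the product category C x C', so
|Ob(C x C')| = |Ob(C)| * |Ob(C')| = 6 * 12 = 72.
Therefore eta has 72 component morphisms.

72


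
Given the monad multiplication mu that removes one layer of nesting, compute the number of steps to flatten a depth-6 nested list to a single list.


Each application of mu: T^2 -> T removes one layer of nesting.
Starting at depth 6 (i.e., T^6(X)), we need to reach T(X).
Number of mu applications = 6 - 1 = 5

5


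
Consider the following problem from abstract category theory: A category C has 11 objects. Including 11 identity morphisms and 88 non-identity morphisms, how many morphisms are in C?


Each object has an identity morphism, giving 11 identities.
Adding the 88 non-identity morphisms:
Total = 11 + 88 = 99

99


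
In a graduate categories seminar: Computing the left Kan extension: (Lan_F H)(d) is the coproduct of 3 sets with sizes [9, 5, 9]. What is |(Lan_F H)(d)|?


Pointwise, the left Kan extension (Lan_F H)(d) is the colimit, indexed
by the comma category (F downarrow d), of H composed with the
projection (F downarrow d) -> C. Here that colimit is given
as a coproduct (disjoint union) of sets, so its cardinality is the
sum of the sizes of the summands.
Coproduct of sets with sizes: 9 + 5 + 9
= 23

23


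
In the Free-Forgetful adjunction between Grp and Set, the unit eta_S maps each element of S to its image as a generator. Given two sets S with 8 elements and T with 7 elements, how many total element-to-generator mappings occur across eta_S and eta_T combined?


The unit eta_X: X -> U(F(X)) of the Free-Forgetful adjunction
maps each element of X to a generator of F(X). For X = S + T (disjoint
union in Set), |S + T| = |S| + |T|.
Total mappings = 8 + 7 = 15.

15


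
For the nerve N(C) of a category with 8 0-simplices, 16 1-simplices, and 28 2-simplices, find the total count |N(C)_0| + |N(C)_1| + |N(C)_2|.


The 2-skeleton of the nerve N(C) consists of simplices in dimensions 0, 1, 2:
  |N(C)_0| = 8 (objects)
  |N(C)_1| = 16 (morphisms)
  |N(C)_2| = 28 (composable pairs)
Total = 8 + 16 + 28 = 52

52


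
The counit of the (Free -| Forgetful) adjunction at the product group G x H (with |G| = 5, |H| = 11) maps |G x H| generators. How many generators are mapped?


The counit epsilon_K: F(U(K)) -> K of the Free-Forgetful adjunction
maps |K| generators of F(U(K)) into K. For K = G x H (the product group),
|G x H| = |G| * |H|.
Total generators mapped = 5 * 11 = 55.

55


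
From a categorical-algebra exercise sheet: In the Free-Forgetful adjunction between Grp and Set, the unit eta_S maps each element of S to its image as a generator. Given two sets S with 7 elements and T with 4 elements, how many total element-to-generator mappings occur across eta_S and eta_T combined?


The unit eta_X: X -> U(F(X)) of the Free-Forgetful adjunction
maps each element of X to a generator of F(X). For X = S + T (disjoint
union in Set), |S + T| = |S| + |T|.
Total mappings = 7 + 4 = 11.

11


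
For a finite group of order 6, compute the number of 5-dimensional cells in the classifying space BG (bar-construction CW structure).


In the bar-construction CW model of BG, the n-cells are indexed by
n-tuples [g_1|...|g_n] of non-identity elements of G (degenerate
simplices with some g_i = e do not contribute cells), so there are
(|G| - 1)^n n-cells.
For dim = 5 with |G| = 6:
cells = (6 - 1)^5 = 5^5 = 3125

3125


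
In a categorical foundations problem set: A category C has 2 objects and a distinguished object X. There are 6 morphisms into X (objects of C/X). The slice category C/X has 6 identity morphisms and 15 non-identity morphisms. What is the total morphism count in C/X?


In the slice category C/X, objects are morphisms to X.
Identity morphisms: 6 (one per object of C/X).
Non-identity morphisms: 15.
Total = 6 + 15 = 21

21


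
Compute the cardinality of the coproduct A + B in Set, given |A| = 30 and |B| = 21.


In Set, the coproduct A + B is the disjoint union.
|A + B| = |A| + |B| = 30 + 21 = 51

51


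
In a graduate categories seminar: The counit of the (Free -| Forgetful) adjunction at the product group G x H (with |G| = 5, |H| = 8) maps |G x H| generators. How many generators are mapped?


The counit epsilon_K: F(U(K)) -> K of the Free-Forgetful adjunction
maps |K| generators of F(U(K)) into K. For K = G x H (the product group),
|G x H| = |G| * |H|.
Total generators mapped = 5 * 8 = 40.

40


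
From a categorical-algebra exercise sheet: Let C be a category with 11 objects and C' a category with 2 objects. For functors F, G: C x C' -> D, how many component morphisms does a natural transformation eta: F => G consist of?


A natural transformation eta: F => G assigns one component morphism per
object of the domain category.
The domain is the product category C x C', so
|Ob(C x C')| = |Ob(C)| * |Ob(C')| = 11 * 2 = 22.
Therefore eta has 22 component morphisms.

22


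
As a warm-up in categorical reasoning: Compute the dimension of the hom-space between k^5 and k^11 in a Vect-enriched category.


In Vect-enriched categories, Hom(k^n, k^m) is the space of m x n matrices.
dim(Hom(k^5, k^11)) = 11 * 5 = 55

55


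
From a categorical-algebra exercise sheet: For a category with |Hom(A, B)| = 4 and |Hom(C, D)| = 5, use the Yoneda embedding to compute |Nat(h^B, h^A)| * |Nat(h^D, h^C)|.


By the Yoneda lemma, Nat(h^B, h^A) is isomorphic to Hom(A, B),
so |Nat(h^B, h^A)| = |Hom(A, B)| and |Nat(h^D, h^C)| = |Hom(C, D)|.
|Hom(A, B)| = 4, |Hom(C, D)| = 5.
|Nat(h^B, h^A) x Nat(h^D, h^C)| = 4 * 5 = 20

20


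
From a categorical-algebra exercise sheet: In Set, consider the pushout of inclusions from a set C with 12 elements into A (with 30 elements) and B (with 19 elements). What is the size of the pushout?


The pushout A +_C B identifies the images of C in A and B.
|A +_C B| = |A| + |B| - |C| (for injections).
= 30 + 19 - 12 = 37

37


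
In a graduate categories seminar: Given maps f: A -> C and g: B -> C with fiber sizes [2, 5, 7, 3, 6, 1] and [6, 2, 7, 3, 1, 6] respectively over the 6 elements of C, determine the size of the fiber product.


The pullback A x_C B consists of pairs (a, b) with f(a) = g(b).
For each element c in C, the fiber product has |f^-1(c)| * |g^-1(c)| elements.
Summing over C: 2 * 6 + 5 * 2 + 7 * 7 + 3 * 3 + 6 * 1 + 1 * 6
= 12 + 10 + 49 + 9 + 6 + 6 = 92

92


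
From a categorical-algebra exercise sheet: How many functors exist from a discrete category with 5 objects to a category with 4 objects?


A functor from a discrete category C to D is determined by
where each object maps. Each of the 5 objects of C can map
to any of the 4 objects of D independently.
Number of functors = 4^5 = 1024

1024


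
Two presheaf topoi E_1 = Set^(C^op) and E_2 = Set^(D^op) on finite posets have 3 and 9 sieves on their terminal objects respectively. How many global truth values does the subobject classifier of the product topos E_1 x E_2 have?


In a product of presheaf topoi E_1 x E_2, the subobject classifier
is Omega = Omega_1 x Omega_2 (componentwise), so
|Omega(top)| = |Omega_1(top_1)| * |Omega_2(top_2)|.
= 3 * 9 = 27.

27


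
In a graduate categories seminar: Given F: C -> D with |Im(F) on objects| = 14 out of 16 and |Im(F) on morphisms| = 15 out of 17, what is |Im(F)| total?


The image of F consists of distinct objects and distinct morphisms.
|Im(F)| on objects = 14
|Im(F)| on morphisms = 15
Total image cardinality = 14 + 15 = 29

29


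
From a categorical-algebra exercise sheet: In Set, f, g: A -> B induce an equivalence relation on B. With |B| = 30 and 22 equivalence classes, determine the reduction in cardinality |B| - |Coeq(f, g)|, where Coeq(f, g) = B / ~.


The coequalizer Coeq(f, g) = B / ~ has one element per equivalence class.
|B| = 30, |Coeq(f, g)| = 22.
|B| - |Coeq(f, g)| = 30 - 22 = 8.

8


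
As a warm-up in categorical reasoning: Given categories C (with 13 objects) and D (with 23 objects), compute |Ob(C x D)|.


The product category C x D has objects that are pairs (c, d).
Number of pairs = |Ob(C)| * |Ob(D)| = 13 * 23 = 299

299


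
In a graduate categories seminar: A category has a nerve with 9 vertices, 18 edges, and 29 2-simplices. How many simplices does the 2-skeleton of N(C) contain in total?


The 2-skeleton of the nerve N(C) consists of simplices in dimensions 0, 1, 2:
  |N(C)_0| = 9 (objects)
  |N(C)_1| = 18 (morphisms)
  |N(C)_2| = 29 (composable pairs)
Total = 9 + 18 + 29 = 56

56


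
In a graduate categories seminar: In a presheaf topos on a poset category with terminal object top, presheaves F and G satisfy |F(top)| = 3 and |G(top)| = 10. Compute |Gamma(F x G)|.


Global sections of a presheaf on a poset with terminal top satisfy
Gamma(H) ~ H(top). Presheaves admit pointwise products, so
(F x G)(top) = F(top) x G(top) (Cartesian product).
|Gamma(F x G)| = |F(top)| * |G(top)| = 3 * 10 = 30.

30


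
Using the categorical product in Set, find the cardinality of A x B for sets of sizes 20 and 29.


In Set, the product A x B is the Cartesian product.
By the universal property, |A x B| = |A| * |B|.
|A x B| = 20 * 29 = 580

580


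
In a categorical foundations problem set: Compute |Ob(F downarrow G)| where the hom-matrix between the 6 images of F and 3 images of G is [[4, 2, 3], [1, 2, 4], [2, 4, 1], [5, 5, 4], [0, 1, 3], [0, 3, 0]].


Objects of (F downarrow G) are triples (a, b, h: F(a)->G(b)).
The count equals the sum of all entries in the hom-matrix.
sum(row 0) = 9
sum(row 1) = 7
sum(row 2) = 7
sum(row 3) = 14
sum(row 4) = 4
sum(row 5) = 3
Grand total = 44

44


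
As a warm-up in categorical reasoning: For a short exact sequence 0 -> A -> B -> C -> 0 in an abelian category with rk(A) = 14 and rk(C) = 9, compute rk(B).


For a short exact sequence 0 -> A -> B -> C -> 0,
rank is additive: rank(B) = rank(A) + rank(C).
rank(B) = 14 + 9 = 23

23


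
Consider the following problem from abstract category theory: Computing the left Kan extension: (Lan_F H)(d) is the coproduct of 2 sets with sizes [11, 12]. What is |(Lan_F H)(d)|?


Pointwise, the left Kan extension (Lan_F H)(d) is the colimit, indexed
by the comma category (F downarrow d), of H composed with the
projection (F downarrow d) -> C. Here that colimit is given
as a coproduct (disjoint union) of sets, so its cardinality is the
sum of the sizes of the summands.
Coproduct of sets with sizes: 11 + 12
= 23

23


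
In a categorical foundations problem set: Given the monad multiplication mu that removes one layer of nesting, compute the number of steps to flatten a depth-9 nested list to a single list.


Each application of mu: T^2 -> T removes one layer of nesting.
Starting at depth 9 (i.e., T^9(X)), we need to reach T(X).
Number of mu applications = 9 - 1 = 8

8


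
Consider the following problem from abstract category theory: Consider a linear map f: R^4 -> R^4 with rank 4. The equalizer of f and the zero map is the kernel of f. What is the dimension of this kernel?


The equalizer of f and the zero map is ker(f).
By the rank-nullity theorem: dim(ker(f)) = dim(domain) - rank(f).
dim(ker(f)) = 4 - 4 = 0

0


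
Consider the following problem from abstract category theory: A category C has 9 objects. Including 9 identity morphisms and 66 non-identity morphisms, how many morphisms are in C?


Each object has an identity morphism, giving 9 identities.
Adding the 66 non-identity morphisms:
Total = 9 + 66 = 75

75


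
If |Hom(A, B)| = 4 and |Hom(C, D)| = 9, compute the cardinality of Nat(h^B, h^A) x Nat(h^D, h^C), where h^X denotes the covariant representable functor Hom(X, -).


By the Yoneda lemma, Nat(h^B, h^A) is isomorphic to Hom(A, B),
so |Nat(h^B, h^A)| = |Hom(A, B)| and |Nat(h^D, h^C)| = |Hom(C, D)|.
|Hom(A, B)| = 4, |Hom(C, D)| = 9.
|Nat(h^B, h^A) x Nat(h^D, h^C)| = 4 * 9 = 36

36


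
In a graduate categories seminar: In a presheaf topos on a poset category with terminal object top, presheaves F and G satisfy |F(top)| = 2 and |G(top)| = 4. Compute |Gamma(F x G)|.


Global sections of a presheaf on a poset with terminal top satisfy
Gamma(H) ~ H(top). Presheaves admit pointwise products, so
(F x G)(top) = F(top) x G(top) (Cartesian product).
|Gamma(F x G)| = |F(top)| * |G(top)| = 2 * 4 = 8.

8


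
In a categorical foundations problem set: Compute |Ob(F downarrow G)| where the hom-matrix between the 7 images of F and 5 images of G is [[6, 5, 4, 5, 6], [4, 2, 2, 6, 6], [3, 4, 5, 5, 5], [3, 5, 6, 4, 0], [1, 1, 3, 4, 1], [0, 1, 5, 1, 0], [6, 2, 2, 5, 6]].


Objects of (F downarrow G) are triples (a, b, h: F(a)->G(b)).
The count equals the sum of all entries in the hom-matrix.
sum(row 0) = 26
sum(row 1) = 20
sum(row 2) = 22
sum(row 3) = 18
sum(row 4) = 10
sum(row 5) = 7
sum(row 6) = 21
Grand total = 124

124


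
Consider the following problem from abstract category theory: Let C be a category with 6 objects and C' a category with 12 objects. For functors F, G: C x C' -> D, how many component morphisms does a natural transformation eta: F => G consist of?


A natural transformation eta: F => G assigns one component morphism per
object of the domain category.
The domain is the product category C x C', so
|Ob(C x C')| = |Ob(C)| * |Ob(C')| = 6 * 12 = 72.
Therefore eta has 72 component morphisms.

72


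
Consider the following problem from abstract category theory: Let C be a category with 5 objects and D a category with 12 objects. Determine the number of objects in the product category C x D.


The product category C x D has objects that are pairs (c, d).
Number of pairs = |Ob(C)| * |Ob(D)| = 5 * 12 = 60

60


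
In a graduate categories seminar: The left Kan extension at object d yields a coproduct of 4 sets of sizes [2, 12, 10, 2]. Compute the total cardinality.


Pointwise, the left Kan extension (Lan_F H)(d) is the colimit, indexed
by the comma category (F downarrow d), of H composed with the
projection (F downarrow d) -> C. Here that colimit is given
as a coproduct (disjoint union) of sets, so its cardinality is the
sum of the sizes of the summands.
Coproduct of sets with sizes: 2 + 12 + 10 + 2
= 26

26


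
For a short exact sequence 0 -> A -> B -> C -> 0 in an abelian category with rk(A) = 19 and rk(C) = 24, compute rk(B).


For a short exact sequence 0 -> A -> B -> C -> 0,
rank is additive: rank(B) = rank(A) + rank(C).
rank(B) = 19 + 24 = 43

43
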